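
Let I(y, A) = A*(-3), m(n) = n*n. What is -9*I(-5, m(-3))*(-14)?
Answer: -3402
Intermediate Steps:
m(n) = n²
I(y, A) = -3*A
-9*I(-5, m(-3))*(-14) = -(-27)*(-3)²*(-14) = -(-27)*9*(-14) = -9*(-27)*(-14) = 243*(-14) = -3402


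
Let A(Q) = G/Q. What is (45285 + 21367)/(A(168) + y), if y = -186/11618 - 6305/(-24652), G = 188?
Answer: 200440748531856/4086276787 ≈ 49052.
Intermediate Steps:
A(Q) = 188/Q
y = 34333109/143203468 (y = -186*1/11618 - 6305*(-1/24652) = -93/5809 + 6305/24652 = 34333109/143203468 ≈ 0.23975)
(45285 + 21367)/(A(168) + y) = (45285 + 21367)/(188/168 + 34333109/143203468) = 66652/(188*(1/168) + 34333109/143203468) = 66652/(47/42 + 34333109/143203468) = 66652/(4086276787/3007272828) = 66652*(3007272828/4086276787) = 200440748531856/4086276787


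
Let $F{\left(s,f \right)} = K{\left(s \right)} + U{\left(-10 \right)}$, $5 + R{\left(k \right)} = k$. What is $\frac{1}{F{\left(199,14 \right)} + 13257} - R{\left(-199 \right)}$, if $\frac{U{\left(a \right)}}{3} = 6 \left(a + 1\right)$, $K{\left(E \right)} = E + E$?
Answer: $\frac{2752573}{13493} \approx 204.0$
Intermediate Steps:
$R{\left(k \right)} = -5 + k$
$K{\left(E \right)} = 2 E$
$U{\left(a \right)} = 18 + 18 a$ ($U{\left(a \right)} = 3 \cdot 6 \left(a + 1\right) = 3 \cdot 6 \left(1 + a\right) = 3 \left(6 + 6 a\right) = 18 + 18 a$)
$F{\left(s,f \right)} = -162 + 2 s$ ($F{\left(s,f \right)} = 2 s + \left(18 + 18 \left(-10\right)\right) = 2 s + \left(18 - 180\right) = 2 s - 162 = -162 + 2 s$)
$\frac{1}{F{\left(199,14 \right)} + 13257} - R{\left(-199 \right)} = \frac{1}{\left(-162 + 2 \cdot 199\right) + 13257} - \left(-5 - 199\right) = \frac{1}{\left(-162 + 398\right) + 13257} - -204 = \frac{1}{236 + 13257} + 204 = \frac{1}{13493} + 204 = \frac{2752573}{13493}$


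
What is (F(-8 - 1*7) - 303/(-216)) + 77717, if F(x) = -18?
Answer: 5594429/72 ≈ 77700.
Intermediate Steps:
(F(-8 - 1*7) - 303/(-216)) + 77717 = (-18 - 303/(-216)) + 77717 = (-18 - 1/216*(-303)) + 77717 = (-18 + 101/72) + 77717 = -1195/72 + 77717 = 5594429/72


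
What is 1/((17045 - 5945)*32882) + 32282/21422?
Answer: 5891306828911/3909410032200 ≈ 1.5070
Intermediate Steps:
1/((17045 - 5945)*32882) + 32282/21422 = (1/32882)/11100 + 32282*(1/21422) = (1/11100)*(1/32882) + 16141/10711 = 1/364990200 + 16141/10711 = 5891306828911/3909410032200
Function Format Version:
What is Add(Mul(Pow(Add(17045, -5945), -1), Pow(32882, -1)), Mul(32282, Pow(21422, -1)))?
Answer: Rational(5891306828911, 3909410032200) ≈ 1.5070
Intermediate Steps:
Add(Mul(Pow(Add(17045, -5945), -1), Pow(32882, -1)), Mul(32282, Pow(21422, -1))) = Add(Mul(Pow(11100, -1), Rational(1, 32882)), Mul(32282, Rational(1, 21422))) = Add(Mul(Rational(1, 11100), Rational(1, 32882)), Rational(16141, 10711)) = Add(Rational(1, 364990200), Rational(16141, 10711)) = Rational(5891306828911, 3909410032200)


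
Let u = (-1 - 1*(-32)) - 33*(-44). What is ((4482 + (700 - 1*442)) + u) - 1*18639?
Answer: -12416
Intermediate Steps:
u = 1483 (u = (-1 + 32) + 1452 = 31 + 1452 = 1483)
((4482 + (700 - 1*442)) + u) - 1*18639 = ((4482 + (700 - 1*442)) + 1483) - 1*18639 = ((4482 + (700 - 442)) + 1483) - 18639 = ((4482 + 258) + 1483) - 18639 = (4740 + 1483) - 18639 = 6223 - 18639 = -12416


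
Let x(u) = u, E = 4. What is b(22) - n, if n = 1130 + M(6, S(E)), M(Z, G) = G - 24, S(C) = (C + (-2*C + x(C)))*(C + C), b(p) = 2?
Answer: -1104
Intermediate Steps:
S(C) = 0 (S(C) = (C + (-2*C + C))*(C + C) = (C - C)*(2*C) = 0*(2*C) = 0)
M(Z, G) = -24 + G
n = 1106 (n = 1130 + (-24 + 0) = 1130 - 24 = 1106)
b(22) - n = 2 - 1*1106 = 2 - 1106 = -1104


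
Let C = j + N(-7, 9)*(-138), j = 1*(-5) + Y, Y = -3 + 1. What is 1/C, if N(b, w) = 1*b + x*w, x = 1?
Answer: -1/283 ≈ -0.0035336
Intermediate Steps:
Y = -2
j = -7 (j = 1*(-5) - 2 = -5 - 2 = -7)
N(b, w) = b + w (N(b, w) = 1*b + 1*w = b + w)
C = -283 (C = -7 + (-7 + 9)*(-138) = -7 + 2*(-138) = -7 - 276 = -283)
1/C = 1/(-283) = -1/283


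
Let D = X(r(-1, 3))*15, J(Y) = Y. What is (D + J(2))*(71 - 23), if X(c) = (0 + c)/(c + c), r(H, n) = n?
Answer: 456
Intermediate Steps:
X(c) = 1/2 (X(c) = c/((2*c)) = c*(1/(2*c)) = 1/2)
D = 15/2 (D = (1/2)*15 = 15/2 ≈ 7.5000)
(D + J(2))*(71 - 23) = (15/2 + 2)*(71 - 23) = (19/2)*48 = 456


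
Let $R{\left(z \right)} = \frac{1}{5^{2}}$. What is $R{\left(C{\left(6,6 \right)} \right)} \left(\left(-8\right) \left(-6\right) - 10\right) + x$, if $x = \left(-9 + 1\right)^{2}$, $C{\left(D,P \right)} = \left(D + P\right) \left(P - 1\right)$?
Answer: $\frac{1638}{25} \approx 65.52$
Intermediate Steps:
$C{\left(D,P \right)} = \left(-1 + P\right) \left(D + P\right)$ ($C{\left(D,P \right)} = \left(D + P\right) \left(-1 + P\right) = \left(-1 + P\right) \left(D + P\right)$)
$R{\left(z \right)} = \frac{1}{25}$
$x = 64$ ($x = \left(-8\right)^{2} = 64$)
$R{\left(C{\left(6,6 \right)} \right)} \left(\left(-8\right) \left(-6\right) - 10\right) + x = \frac{\left(-8\right) \left(-6\right) - 10}{25} + 64 = \frac{48 - 10}{25} + 64 = \frac{1}{25} \cdot 38 + 64 = \frac{38}{25} + 64 = \frac{1638}{25}$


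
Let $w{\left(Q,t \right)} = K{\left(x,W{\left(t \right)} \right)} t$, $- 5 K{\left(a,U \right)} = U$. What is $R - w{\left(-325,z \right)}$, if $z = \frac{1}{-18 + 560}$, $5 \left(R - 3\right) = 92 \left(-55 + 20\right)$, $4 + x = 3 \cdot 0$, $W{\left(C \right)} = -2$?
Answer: $- \frac{868556}{1355} \approx -641.0$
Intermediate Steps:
$x = -4$ ($x = -4 + 3 \cdot 0 = -4 + 0 = -4$)
$R = -641$ ($R = 3 + \frac{92 \left(-55 + 20\right)}{5} = 3 + \frac{92 \left(-35\right)}{5} = 3 + \frac{1}{5} \left(-3220\right) = 3 - 644 = -641$)
$K{\left(a,U \right)} = - \frac{U}{5}$
$z = \frac{1}{542} \approx 0.001845$
$w{\left(Q,t \right)} = \frac{2 t}{5}$ ($w{\left(Q,t \right)} = \left(- \frac{1}{5}\right) \left(-2\right) t = \frac{2 t}{5}$)
$R - w{\left(-325,z \right)} = -641 - \frac{2}{5} \cdot \frac{1}{542} = -641 - \frac{1}{1355} = - \frac{868556}{1355}$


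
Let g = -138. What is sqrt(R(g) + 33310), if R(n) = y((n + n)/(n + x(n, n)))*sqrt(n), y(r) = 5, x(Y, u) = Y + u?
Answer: sqrt(33310 + 5*I*sqrt(138)) ≈ 182.51 + 0.161*I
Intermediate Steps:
R(n) = 5*sqrt(n)
sqrt(R(g) + 33310) = sqrt(5*sqrt(-138) + 33310) = sqrt(5*(I*sqrt(138)) + 33310) = sqrt(5*I*sqrt(138) + 33310) = sqrt(33310 + 5*I*sqrt(138))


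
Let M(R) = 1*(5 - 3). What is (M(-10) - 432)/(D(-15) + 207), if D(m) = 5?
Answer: -215/106 ≈ -2.0283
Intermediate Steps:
M(R) = 2 (M(R) = 1*2 = 2)
(M(-10) - 432)/(D(-15) + 207) = (2 - 432)/(5 + 207) = -430/212 = -430*1/212 = -215/106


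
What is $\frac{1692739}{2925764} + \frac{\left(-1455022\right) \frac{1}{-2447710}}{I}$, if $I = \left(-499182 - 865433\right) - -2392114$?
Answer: $\frac{2128637990646642059}{3679176869265149780} \approx 0.57856$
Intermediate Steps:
$I = 1027499$ ($I = \left(-499182 - 865433\right) + 2392114 = -1364615 + 2392114 = 1027499$)
$\frac{1692739}{2925764} + \frac{\left(-1455022\right) \frac{1}{-2447710}}{I} = \frac{1692739}{2925764} + \frac{\left(-1455022\right) \frac{1}{-2447710}}{1027499} = 1692739 \cdot \frac{1}{2925764} + \left(-1455022\right) \left(- \frac{1}{2447710}\right) \frac{1}{1027499} = \frac{1692739}{2925764} + \frac{727511}{1223855} \cdot \frac{1}{1027499} = \frac{1692739}{2925764} + \frac{727511}{1257509788645} = \frac{2128637990646642059}{3679176869265149780}$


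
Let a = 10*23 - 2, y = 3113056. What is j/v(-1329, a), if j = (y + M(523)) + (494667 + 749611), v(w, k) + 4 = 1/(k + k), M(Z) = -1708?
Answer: -1986165456/1823 ≈ -1.0895e+6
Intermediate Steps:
a = 228 (a = 230 - 2 = 228)
v(w, k) = -4 + 1/(2*k) (v(w, k) = -4 + 1/(k + k) = -4 + 1/(2*k))
j = 4355626 (j = (3113056 - 1708) + (494667 + 749611) = 3111348 + 1244278 = 4355626)
j/v(-1329, a) = 4355626/(-4 + (1/2)/228) = 4355626/(-4 + (1/2)*(1/228)) = 4355626/(-4 + 1/456) = 4355626/(-1823/456) = 4355626*(-456/1823) = -1986165456/1823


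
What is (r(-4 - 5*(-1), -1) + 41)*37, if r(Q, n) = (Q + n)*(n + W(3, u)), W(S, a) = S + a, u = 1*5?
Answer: 1517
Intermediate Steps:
u = 5
r(Q, n) = (8 + n)*(Q + n) (r(Q, n) = (Q + n)*(n + (3 + 5)) = (Q + n)*(n + 8) = (Q + n)*(8 + n) = (8 + n)*(Q + n))
(r(-4 - 5*(-1), -1) + 41)*37 = (((-1)² + 8*(-4 - 5*(-1)) + 8*(-1) + (-4 - 5*(-1))*(-1)) + 41)*37 = ((1 + 8*(-4 + 5) - 8 + (-4 + 5)*(-1)) + 41)*37 = ((1 + 8*1 - 8 + 1*(-1)) + 41)*37 = ((1 + 8 - 8 - 1) + 41)*37 = (0 + 41)*37 = 41*37 = 1517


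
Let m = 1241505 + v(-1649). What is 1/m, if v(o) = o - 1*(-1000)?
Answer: 1/1240856 ≈ 8.0590e-7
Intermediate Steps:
v(o) = 1000 + o (v(o) = o + 1000 = 1000 + o)
m = 1240856 (m = 1241505 + (1000 - 1649) = 1241505 - 649 = 1240856)
1/m = 1/1240856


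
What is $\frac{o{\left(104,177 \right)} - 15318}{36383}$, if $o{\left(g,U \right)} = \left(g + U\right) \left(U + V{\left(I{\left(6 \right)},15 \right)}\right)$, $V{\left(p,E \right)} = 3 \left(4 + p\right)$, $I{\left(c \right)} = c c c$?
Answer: $\frac{219879}{36383} \approx 6.0435$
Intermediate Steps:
$I{\left(c \right)} = c^{3}$ ($I{\left(c \right)} = c^{2} c = c^{3}$)
$V{\left(p,E \right)} = 12 + 3 p$
$o{\left(g,U \right)} = \left(660 + U\right) \left(U + g\right)$ ($o{\left(g,U \right)} = \left(g + U\right) \left(U + \left(12 + 3 \cdot 6^{3}\right)\right) = \left(U + g\right) \left(U + \left(12 + 3 \cdot 216\right)\right) = \left(U + g\right) \left(U + \left(12 + 648\right)\right) = \left(U + g\right) \left(U + 660\right) = \left(U + g\right) \left(660 + U\right) = \left(660 + U\right) \left(U + g\right)$)
$\frac{o{\left(104,177 \right)} - 15318}{36383} = \frac{\left(177^{2} + 660 \cdot 177 + 660 \cdot 104 + 177 \cdot 104\right) - 15318}{36383} = \left(\left(31329 + 116820 + 68640 + 18408\right) - 15318\right) \frac{1}{36383} = \left(235197 - 15318\right) \frac{1}{36383} = 219879 \cdot \frac{1}{36383} = \frac{219879}{36383}$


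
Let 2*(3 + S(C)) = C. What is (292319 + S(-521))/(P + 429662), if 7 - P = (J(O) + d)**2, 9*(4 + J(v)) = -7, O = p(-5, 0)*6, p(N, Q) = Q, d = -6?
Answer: 47312991/69587560 ≈ 0.67991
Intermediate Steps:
S(C) = -3 + C/2
O = 0 (O = 0*6 = 0)
J(v) = -43/9 (J(v) = -4 + (1/9)*(-7) = -4 - 7/9 = -43/9)
P = -8842/81 (P = 7 - (-43/9 - 6)**2 = 7 - (-97/9)**2 = 7 - 1*9409/81 = 7 - 9409/81 = -8842/81 ≈ -109.16)
(292319 + S(-521))/(P + 429662) = (292319 + (-3 + (1/2)*(-521)))/(-8842/81 + 429662) = (292319 + (-3 - 521/2))/(34793780/81) = (292319 - 527/2)*(81/34793780) = (584111/2)*(81/34793780) = 47312991/69587560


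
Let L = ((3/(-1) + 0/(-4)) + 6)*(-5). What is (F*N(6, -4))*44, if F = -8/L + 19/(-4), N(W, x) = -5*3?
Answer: 2783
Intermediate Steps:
N(W, x) = -15
L = -15 (L = ((3*(-1) + 0*(-1/4)) + 6)*(-5) = ((-3 + 0) + 6)*(-5) = (-3 + 6)*(-5) = 3*(-5) = -15)
F = -253/60 (F = -8/(-15) + 19/(-4) = -8*(-1/15) + 19*(-1/4) = 8/15 - 19/4 = -253/60 ≈ -4.2167)
(F*N(6, -4))*44 = -253/60*(-15)*44 = (253/4)*44 = 2783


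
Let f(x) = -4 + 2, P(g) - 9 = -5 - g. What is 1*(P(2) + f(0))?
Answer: 0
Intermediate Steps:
P(g) = 4 - g (P(g) = 9 + (-5 - g) = 4 - g)
f(x) = -2
1*(P(2) + f(0)) = 1*((4 - 1*2) - 2) = 1*((4 - 2) - 2) = 1*(2 - 2) = 1*0 = 0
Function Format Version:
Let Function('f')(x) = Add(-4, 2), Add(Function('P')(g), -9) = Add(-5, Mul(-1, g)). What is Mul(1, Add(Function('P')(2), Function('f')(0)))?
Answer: 0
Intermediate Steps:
Function('P')(g) = Add(4, Mul(-1, g)) (Function('P')(g) = Add(9, Add(-5, Mul(-1, g))) = Add(4, Mul(-1, g)))
Function('f')(x) = -2
Mul(1, Add(Function('P')(2), Function('f')(0))) = Mul(1, Add(Add(4, Mul(-1, 2)), -2)) = Mul(1, Add(Add(4, -2), -2)) = Mul(1, Add(2, -2)) = Mul(1, 0) = 0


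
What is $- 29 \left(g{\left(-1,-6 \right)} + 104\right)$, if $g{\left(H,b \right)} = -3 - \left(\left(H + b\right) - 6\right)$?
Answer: $-3306$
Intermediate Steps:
$g{\left(H,b \right)} = 3 - H - b$ ($g{\left(H,b \right)} = -3 - \left(-6 + H + b\right) = 3 - H - b$)
$- 29 \left(g{\left(-1,-6 \right)} + 104\right) = - 29 \left(\left(3 - -1 - -6\right) + 104\right) = - 29 \left(\left(3 + 1 + 6\right) + 104\right) = - 29 \left(10 + 104\right) = \left(-29\right) 114 = -3306$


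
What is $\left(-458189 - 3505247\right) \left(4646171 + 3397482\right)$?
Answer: $-31880503871708$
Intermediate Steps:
$\left(-458189 - 3505247\right) \left(4646171 + 3397482\right) = \left(-458189 - 3505247\right) 8043653 = \left(-3963436\right) 8043653 = -31880503871708$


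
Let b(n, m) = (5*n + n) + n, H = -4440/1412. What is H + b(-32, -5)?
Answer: -80182/353 ≈ -227.14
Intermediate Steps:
H = -1110/353 (H = -4440*1/1412 = -1110/353 ≈ -3.1445)
b(n, m) = 7*n (b(n, m) = 6*n + n = 7*n)
H + b(-32, -5) = -1110/353 + 7*(-32) = -1110/353 - 224 = -80182/353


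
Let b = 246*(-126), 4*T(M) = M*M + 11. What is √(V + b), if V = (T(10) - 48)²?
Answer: 75*I*√87/4 ≈ 174.89*I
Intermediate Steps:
T(M) = 11/4 + M²/4 (T(M) = (M*M + 11)/4 = (M² + 11)/4 = (11 + M²)/4 = 11/4 + M²/4)
V = 6561/16 (V = ((11/4 + (¼)*10²) - 48)² = ((11/4 + (¼)*100) - 48)² = ((11/4 + 25) - 48)² = (111/4 - 48)² = (-81/4)² = 6561/16 ≈ 410.06)
b = -30996
√(V + b) = √(6561/16 - 30996) = √(-489375/16) = 75*I*√87/4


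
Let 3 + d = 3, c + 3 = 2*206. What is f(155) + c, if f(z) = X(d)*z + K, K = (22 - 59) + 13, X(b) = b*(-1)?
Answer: 385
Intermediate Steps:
c = 409 (c = -3 + 2*206 = -3 + 412 = 409)
d = 0 (d = -3 + 3 = 0)
X(b) = -b
K = -24 (K = -37 + 13 = -24)
f(z) = -24 (f(z) = (-1*0)*z - 24 = 0*z - 24 = 0 - 24 = -24)
f(155) + c = -24 + 409 = 385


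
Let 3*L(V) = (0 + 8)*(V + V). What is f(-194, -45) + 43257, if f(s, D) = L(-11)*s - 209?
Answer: 163288/3 ≈ 54429.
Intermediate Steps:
L(V) = 16*V/3 (L(V) = ((0 + 8)*(V + V))/3 = (8*(2*V))/3 = (16*V)/3 = 16*V/3)
f(s, D) = -209 - 176*s/3 (f(s, D) = ((16/3)*(-11))*s - 209 = -176*s/3 - 209 = -209 - 176*s/3)
f(-194, -45) + 43257 = (-209 - 176/3*(-194)) + 43257 = (-209 + 34144/3) + 43257 = 33517/3 + 43257 = 163288/3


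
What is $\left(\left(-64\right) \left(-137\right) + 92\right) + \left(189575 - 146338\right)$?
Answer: $52097$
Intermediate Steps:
$\left(\left(-64\right) \left(-137\right) + 92\right) + \left(189575 - 146338\right) = \left(8768 + 92\right) + 43237 = 8860 + 43237 = 52097$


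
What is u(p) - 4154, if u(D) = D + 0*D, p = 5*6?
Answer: -4124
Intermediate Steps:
p = 30
u(D) = D (u(D) = D + 0 = D)
u(p) - 4154 = 30 - 4154 = -4124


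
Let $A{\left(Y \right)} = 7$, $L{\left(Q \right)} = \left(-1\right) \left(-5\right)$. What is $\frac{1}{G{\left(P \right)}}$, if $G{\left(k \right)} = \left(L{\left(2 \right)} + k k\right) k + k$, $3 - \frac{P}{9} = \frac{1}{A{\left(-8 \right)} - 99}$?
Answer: $\frac{778688}{15620721669} \approx 4.985 \cdot 10^{-5}$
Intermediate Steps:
$L{\left(Q \right)} = 5$
$P = \frac{2493}{92}$ ($P = 27 - \frac{9}{7 - 99} = 27 - \frac{9}{-92} = 27 - - \frac{9}{92} = 27 + \frac{9}{92} = \frac{2493}{92} \approx 27.098$)
$G{\left(k \right)} = k + k \left(5 + k^{2}\right)$ ($G{\left(k \right)} = \left(5 + k k\right) k + k = \left(5 + k^{2}\right) k + k = k \left(5 + k^{2}\right) + k = k + k \left(5 + k^{2}\right)$)
$\frac{1}{G{\left(P \right)}} = \frac{1}{\frac{2493}{92} \left(6 + \left(\frac{2493}{92}\right)^{2}\right)} = \frac{1}{\frac{2493}{92} \left(6 + \frac{6215049}{8464}\right)} = \frac{1}{\frac{2493}{92} \cdot \frac{6265833}{8464}} = \frac{1}{\frac{15620721669}{778688}} = \frac{778688}{15620721669}$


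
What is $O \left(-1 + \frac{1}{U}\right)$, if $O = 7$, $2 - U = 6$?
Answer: $- \frac{35}{4} \approx -8.75$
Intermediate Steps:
$U = -4$ ($U = 2 - 6 = -4$)
$O \left(-1 + \frac{1}{U}\right) = 7 \left(-1 + \frac{1}{-4}\right) = 7 \left(-1 - \frac{1}{4}\right) = 7 \left(- \frac{5}{4}\right) = - \frac{35}{4}$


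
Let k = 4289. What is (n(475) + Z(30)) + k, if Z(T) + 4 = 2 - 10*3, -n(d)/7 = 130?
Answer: 3347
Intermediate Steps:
n(d) = -910 (n(d) = -7*130 = -910)
Z(T) = -32 (Z(T) = -4 + (2 - 10*3) = -4 + (2 - 30) = -4 - 28 = -32)
(n(475) + Z(30)) + k = (-910 - 32) + 4289 = -942 + 4289 = 3347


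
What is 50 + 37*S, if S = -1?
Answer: 13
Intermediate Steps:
50 + 37*S = 50 + 37*(-1) = 50 - 37 = 13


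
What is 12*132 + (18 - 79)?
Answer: 1523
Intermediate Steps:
12*132 + (18 - 79) = 1584 - 61 = 1523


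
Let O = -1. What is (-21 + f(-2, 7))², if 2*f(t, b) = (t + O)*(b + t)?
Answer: 3249/4 ≈ 812.25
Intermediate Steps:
f(t, b) = (-1 + t)*(b + t)/2 (f(t, b) = ((t - 1)*(b + t))/2 = ((-1 + t)*(b + t))/2 = (-1 + t)*(b + t)/2)
(-21 + f(-2, 7))² = (-21 + ((½)*(-2)² - ½*7 - ½*(-2) + (½)*7*(-2)))² = (-21 + ((½)*4 - 7/2 + 1 - 7))² = (-21 + (2 - 7/2 + 1 - 7))² = (-21 - 15/2)² = (-57/2)² = 3249/4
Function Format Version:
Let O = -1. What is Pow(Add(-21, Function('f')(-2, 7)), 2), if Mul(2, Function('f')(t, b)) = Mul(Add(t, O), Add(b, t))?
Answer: Rational(3249, 4) ≈ 812.25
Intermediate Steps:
Function('f')(t, b) = Mul(Rational(1, 2), Add(-1, t), Add(b, t)) (Function('f')(t, b) = Mul(Rational(1, 2), Mul(Add(t, -1), Add(b, t))) = Mul(Rational(1, 2), Mul(Add(-1, t), Add(b, t))) = Mul(Rational(1, 2), Add(-1, t), Add(b, t)))
Pow(Add(-21, Function('f')(-2, 7)), 2) = Pow(Add(-21, Add(Mul(Rational(1, 2), Pow(-2, 2)), Mul(Rational(-1, 2), 7), Mul(Rational(-1, 2), -2), Mul(Rational(1, 2), 7, -2))), 2) = Pow(Add(-21, Add(Mul(Rational(1, 2), 4), Rational(-7, 2), 1, -7)), 2) = Pow(Add(-21, Add(2, Rational(-7, 2), 1, -7)), 2) = Pow(Add(-21, Rational(-15, 2)), 2) = Pow(Rational(-57, 2), 2) = Rational(3249, 4)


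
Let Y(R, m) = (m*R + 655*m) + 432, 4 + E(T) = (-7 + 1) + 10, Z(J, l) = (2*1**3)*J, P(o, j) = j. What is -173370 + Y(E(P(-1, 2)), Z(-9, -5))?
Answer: -184728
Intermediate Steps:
Z(J, l) = 2*J (Z(J, l) = (2*1)*J = 2*J)
E(T) = 0 (E(T) = -4 + ((-7 + 1) + 10) = -4 + (-6 + 10) = -4 + 4 = 0)
Y(R, m) = 432 + 655*m + R*m (Y(R, m) = (R*m + 655*m) + 432 = (655*m + R*m) + 432 = 432 + 655*m + R*m)
-173370 + Y(E(P(-1, 2)), Z(-9, -5)) = -173370 + (432 + 655*(2*(-9)) + 0*(2*(-9))) = -173370 + (432 + 655*(-18) + 0*(-18)) = -173370 + (432 - 11790 + 0) = -173370 - 11358 = -184728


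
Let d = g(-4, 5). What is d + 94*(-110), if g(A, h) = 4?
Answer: -10336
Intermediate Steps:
d = 4
d + 94*(-110) = 4 + 94*(-110) = 4 - 10340 = -10336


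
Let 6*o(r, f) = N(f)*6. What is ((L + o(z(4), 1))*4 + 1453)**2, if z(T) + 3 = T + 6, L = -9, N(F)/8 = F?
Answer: 2099601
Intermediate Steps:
N(F) = 8*F
z(T) = 3 + T (z(T) = -3 + (T + 6) = -3 + (6 + T) = 3 + T)
o(r, f) = 8*f (o(r, f) = ((8*f)*6)/6 = (48*f)/6 = 8*f)
((L + o(z(4), 1))*4 + 1453)**2 = ((-9 + 8*1)*4 + 1453)**2 = ((-9 + 8)*4 + 1453)**2 = (-1*4 + 1453)**2 = (-4 + 1453)**2 = 1449**2 = 2099601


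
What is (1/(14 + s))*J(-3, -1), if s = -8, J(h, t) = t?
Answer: -⅙ ≈ -0.16667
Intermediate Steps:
(1/(14 + s))*J(-3, -1) = (1/(14 - 8))*(-1) = (1/6)*(-1) = (1*(⅙))*(-1) = (⅙)*(-1) = -⅙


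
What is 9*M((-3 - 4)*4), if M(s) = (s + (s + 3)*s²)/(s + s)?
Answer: 6309/2 ≈ 3154.5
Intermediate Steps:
M(s) = (s + s²*(3 + s))/(2*s) (M(s) = (s + (3 + s)*s²)/((2*s)) = (s + s²*(3 + s))*(1/(2*s)) = (s + s²*(3 + s))/(2*s))
9*M((-3 - 4)*4) = 9*(½ + ((-3 - 4)*4)²/2 + 3*((-3 - 4)*4)/2) = 9*(½ + (-7*4)²/2 + 3*(-7*4)/2) = 9*(½ + (½)*(-28)² + (3/2)*(-28)) = 9*(½ + (½)*784 - 42) = 9*(½ + 392 - 42) = 9*(701/2) = 6309/2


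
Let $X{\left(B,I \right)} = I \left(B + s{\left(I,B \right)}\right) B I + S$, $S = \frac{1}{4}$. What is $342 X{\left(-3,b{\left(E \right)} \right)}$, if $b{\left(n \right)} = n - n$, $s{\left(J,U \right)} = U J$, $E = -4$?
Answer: $\frac{171}{2} \approx 85.5$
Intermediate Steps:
$s{\left(J,U \right)} = J U$
$S = \frac{1}{4} \approx 0.25$
$b{\left(n \right)} = 0$
$X{\left(B,I \right)} = \frac{1}{4} + B I^{2} \left(B + B I\right)$ ($X{\left(B,I \right)} = I \left(B + I B\right) B I + \frac{1}{4} = I \left(B + B I\right) B I + \frac{1}{4} = B I \left(B + B I\right) I + \frac{1}{4} = B I^{2} \left(B + B I\right) + \frac{1}{4} = \frac{1}{4} + B I^{2} \left(B + B I\right)$)
$342 X{\left(-3,b{\left(E \right)} \right)} = 342 \left(\frac{1}{4} + \left(-3\right)^{2} \cdot 0^{2} + \left(-3\right)^{2} \cdot 0^{3}\right) = 342 \left(\frac{1}{4} + 9 \cdot 0 + 9 \cdot 0\right) = 342 \left(\frac{1}{4} + 0 + 0\right) = 342 \cdot \frac{1}{4} = \frac{171}{2}$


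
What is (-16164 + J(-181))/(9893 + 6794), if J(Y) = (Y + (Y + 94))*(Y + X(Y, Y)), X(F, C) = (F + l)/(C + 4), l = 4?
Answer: 2916/1517 ≈ 1.9222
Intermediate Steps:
X(F, C) = (4 + F)/(4 + C) (X(F, C) = (F + 4)/(C + 4) = (4 + F)/(4 + C))
J(Y) = (1 + Y)*(94 + 2*Y) (J(Y) = (Y + (Y + 94))*(Y + (4 + Y)/(4 + Y)) = (Y + (94 + Y))*(Y + 1) = (94 + 2*Y)*(1 + Y) = (1 + Y)*(94 + 2*Y))
(-16164 + J(-181))/(9893 + 6794) = (-16164 + (94 + 2*(-181)² + 96*(-181)))/(9893 + 6794) = (-16164 + (94 + 2*32761 - 17376))/16687 = (-16164 + (94 + 65522 - 17376))*(1/16687) = (-16164 + 48240)*(1/16687) = 32076*(1/16687) = 2916/1517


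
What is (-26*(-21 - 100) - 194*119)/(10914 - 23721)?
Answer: 19940/12807 ≈ 1.5570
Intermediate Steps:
(-26*(-21 - 100) - 194*119)/(10914 - 23721) = (-26*(-121) - 23086)/(-12807) = (3146 - 23086)*(-1/12807) = -19940*(-1/12807) = 19940/12807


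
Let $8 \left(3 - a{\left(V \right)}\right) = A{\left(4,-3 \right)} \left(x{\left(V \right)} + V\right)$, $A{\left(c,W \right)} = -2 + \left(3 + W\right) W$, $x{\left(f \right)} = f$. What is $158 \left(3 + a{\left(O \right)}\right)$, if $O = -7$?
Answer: $395$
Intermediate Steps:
$A{\left(c,W \right)} = -2 + W \left(3 + W\right)$
$a{\left(V \right)} = 3 + \frac{V}{2}$ ($a{\left(V \right)} = 3 - \frac{\left(-2 + \left(-3\right)^{2} + 3 \left(-3\right)\right) \left(V + V\right)}{8} = 3 - \frac{\left(-2 + 9 - 9\right) 2 V}{8} = 3 - \frac{\left(-2\right) 2 V}{8} = 3 - \frac{\left(-4\right) V}{8} = 3 + \frac{V}{2}$)
$158 \left(3 + a{\left(O \right)}\right) = 158 \left(3 + \left(3 + \frac{1}{2} \left(-7\right)\right)\right) = 158 \left(3 + \left(3 - \frac{7}{2}\right)\right) = 158 \left(3 - \frac{1}{2}\right) = 158 \cdot \frac{5}{2} = 395$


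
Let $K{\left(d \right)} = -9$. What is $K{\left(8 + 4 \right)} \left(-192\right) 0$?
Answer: $0$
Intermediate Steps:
$K{\left(8 + 4 \right)} \left(-192\right) 0 = \left(-9\right) \left(-192\right) 0 = 1728 \cdot 0 = 0$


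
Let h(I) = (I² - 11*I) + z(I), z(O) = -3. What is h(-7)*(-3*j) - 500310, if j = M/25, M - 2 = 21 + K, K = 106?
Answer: -12555351/25 ≈ -5.0221e+5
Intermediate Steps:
M = 129 (M = 2 + (21 + 106) = 2 + 127 = 129)
h(I) = -3 + I² - 11*I (h(I) = (I² - 11*I) - 3 = -3 + I² - 11*I)
j = 129/25 ≈ 5.1600
h(-7)*(-3*j) - 500310 = (-3 + (-7)² - 11*(-7))*(-3*129/25) - 500310 = (-3 + 49 + 77)*(-387/25) - 500310 = 123*(-387/25) - 500310 = -47601/25 - 500310 = -12555351/25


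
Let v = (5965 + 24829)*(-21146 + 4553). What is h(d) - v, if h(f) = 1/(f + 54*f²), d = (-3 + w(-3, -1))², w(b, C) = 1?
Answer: 443517482857/868 ≈ 5.1096e+8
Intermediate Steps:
d = 4 (d = (-3 + 1)² = (-2)² = 4)
v = -510964842 (v = 30794*(-16593) = -510964842)
h(d) - v = 1/(4*(1 + 54*4)) - 1*(-510964842) = 1/(4*(1 + 216)) + 510964842 = (¼)/217 + 510964842 = (¼)*(1/217) + 510964842 = 1/868 + 510964842 = 443517482857/868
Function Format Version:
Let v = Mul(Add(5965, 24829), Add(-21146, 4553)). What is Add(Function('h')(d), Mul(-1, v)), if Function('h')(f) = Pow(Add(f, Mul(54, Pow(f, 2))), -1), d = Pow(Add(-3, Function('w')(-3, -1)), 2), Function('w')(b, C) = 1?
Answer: Rational(443517482857, 868) ≈ 5.1096e+8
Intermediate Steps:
d = 4 (d = Pow(Add(-3, 1), 2) = Pow(-2, 2) = 4)
v = -510964842 (v = Mul(30794, -16593) = -510964842)
Add(Function('h')(d), Mul(-1, v)) = Add(Mul(Pow(4, -1), Pow(Add(1, Mul(54, 4)), -1)), Mul(-1, -510964842)) = Add(Mul(Rational(1, 4), Pow(Add(1, 216), -1)), 510964842) = Add(Mul(Rational(1, 4), Pow(217, -1)), 510964842) = Add(Mul(Rational(1, 4), Rational(1, 217)), 510964842) = Add(Rational(1, 868), 510964842) = Rational(443517482857, 868)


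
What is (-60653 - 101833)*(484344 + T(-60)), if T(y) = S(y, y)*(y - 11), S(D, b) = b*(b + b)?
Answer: 4363724016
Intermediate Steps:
S(D, b) = 2*b**2 (S(D, b) = b*(2*b) = 2*b**2)
T(y) = 2*y**2*(-11 + y) (T(y) = (2*y**2)*(y - 11) = (2*y**2)*(-11 + y) = 2*y**2*(-11 + y))
(-60653 - 101833)*(484344 + T(-60)) = (-60653 - 101833)*(484344 + 2*(-60)**2*(-11 - 60)) = -162486*(484344 + 2*3600*(-71)) = -162486*(484344 - 511200) = -162486*(-26856) = 4363724016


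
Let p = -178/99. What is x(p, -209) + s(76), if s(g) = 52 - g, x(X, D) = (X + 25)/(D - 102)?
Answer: -741233/30789 ≈ -24.075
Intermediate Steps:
p = -178/99 (p = -178*1/99 = -178/99 ≈ -1.7980)
x(X, D) = (25 + X)/(-102 + D)
x(p, -209) + s(76) = (25 - 178/99)/(-102 - 209) + (52 - 1*76) = (2297/99)/(-311) + (52 - 76) = -1/311*2297/99 - 24 = -2297/30789 - 24 = -741233/30789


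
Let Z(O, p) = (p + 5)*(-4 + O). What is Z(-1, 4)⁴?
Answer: 4100625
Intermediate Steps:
Z(O, p) = (-4 + O)*(5 + p) (Z(O, p) = (5 + p)*(-4 + O) = (-4 + O)*(5 + p))
Z(-1, 4)⁴ = (-20 - 4*4 + 5*(-1) - 1*4)⁴ = (-20 - 16 - 5 - 4)⁴ = (-45)⁴ = 4100625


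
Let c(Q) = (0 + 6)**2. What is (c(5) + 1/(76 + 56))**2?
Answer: 22591009/17424 ≈ 1296.5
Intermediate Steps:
c(Q) = 36 (c(Q) = 6**2 = 36)
(c(5) + 1/(76 + 56))**2 = (36 + 1/(76 + 56))**2 = (36 + 1/132)**2 = (4753/132)**2 = 22591009/17424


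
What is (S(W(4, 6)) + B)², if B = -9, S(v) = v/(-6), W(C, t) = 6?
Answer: 100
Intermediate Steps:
S(v) = -v/6 (S(v) = v*(-⅙) = -v/6)
(S(W(4, 6)) + B)² = (-⅙*6 - 9)² = (-1 - 9)² = (-10)² = 100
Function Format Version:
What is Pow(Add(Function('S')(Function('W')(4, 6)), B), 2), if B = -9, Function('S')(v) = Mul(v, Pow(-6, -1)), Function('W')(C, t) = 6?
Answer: 100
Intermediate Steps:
Function('S')(v) = Mul(Rational(-1, 6), v) (Function('S')(v) = Mul(v, Rational(-1, 6)) = Mul(Rational(-1, 6), v))
Pow(Add(Function('S')(Function('W')(4, 6)), B), 2) = Pow(Add(Mul(Rational(-1, 6), 6), -9), 2) = Pow(Add(-1, -9), 2) = Pow(-10, 2) = 100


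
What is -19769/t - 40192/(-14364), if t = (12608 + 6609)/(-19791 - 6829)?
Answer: 171814513036/6273477 ≈ 27387.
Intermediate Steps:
t = -1747/2420 (t = 19217/(-26620) = 19217*(-1/26620) = -1747/2420 ≈ -0.72190)
-19769/t - 40192/(-14364) = -19769/(-1747/2420) - 40192/(-14364) = -19769*(-2420/1747) - 40192*(-1/14364) = 47840980/1747 + 10048/3591 = 171814513036/6273477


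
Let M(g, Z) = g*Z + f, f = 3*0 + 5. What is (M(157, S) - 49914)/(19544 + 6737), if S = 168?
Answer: -23533/26281 ≈ -0.89544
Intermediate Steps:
f = 5 (f = 0 + 5 = 5)
M(g, Z) = 5 + Z*g (M(g, Z) = g*Z + 5 = Z*g + 5 = 5 + Z*g)
(M(157, S) - 49914)/(19544 + 6737) = ((5 + 168*157) - 49914)/(19544 + 6737) = ((5 + 26376) - 49914)/26281 = (26381 - 49914)*(1/26281) = -23533*1/26281 = -23533/26281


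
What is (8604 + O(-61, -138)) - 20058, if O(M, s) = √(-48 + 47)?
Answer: -11454 + I ≈ -11454.0 + 1.0*I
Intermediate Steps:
O(M, s) = I (O(M, s) = √(-1) = I)
(8604 + O(-61, -138)) - 20058 = (8604 + I) - 20058 = -11454 + I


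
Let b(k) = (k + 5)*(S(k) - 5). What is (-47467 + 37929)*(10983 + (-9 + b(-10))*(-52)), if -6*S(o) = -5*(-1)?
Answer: -284261014/3 ≈ -9.4754e+7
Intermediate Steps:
S(o) = -⅚ (S(o) = -(-5)*(-1)/6 = -⅙*5 = -⅚)
b(k) = -175/6 - 35*k/6 (b(k) = (k + 5)*(-⅚ - 5) = (5 + k)*(-35/6) = -175/6 - 35*k/6)
(-47467 + 37929)*(10983 + (-9 + b(-10))*(-52)) = (-47467 + 37929)*(10983 + (-9 + (-175/6 - 35/6*(-10)))*(-52)) = -9538*(10983 + (-9 + (-175/6 + 175/3))*(-52)) = -9538*(10983 + (-9 + 175/6)*(-52)) = -9538*(10983 + (121/6)*(-52)) = -9538*(10983 - 3146/3) = -9538*29803/3 = -284261014/3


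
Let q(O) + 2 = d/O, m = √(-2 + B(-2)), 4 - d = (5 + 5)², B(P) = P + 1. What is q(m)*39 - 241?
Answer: -319 + 1248*I*√3 ≈ -319.0 + 2161.6*I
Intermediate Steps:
B(P) = 1 + P
d = -96 (d = 4 - (5 + 5)² = 4 - 1*10² = 4 - 1*100 = 4 - 100 = -96)
m = I*√3 (m = √(-2 + (1 - 2)) = √(-2 - 1) = √(-3) = I*√3 ≈ 1.732*I)
q(O) = -2 - 96/O
q(m)*39 - 241 = (-2 - 96*(-I*√3/3))*39 - 241 = (-2 - (-32)*I*√3)*39 - 241 = (-2 + 32*I*√3)*39 - 241 = (-78 + 1248*I*√3) - 241 = -319 + 1248*I*√3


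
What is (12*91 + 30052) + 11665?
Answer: 42809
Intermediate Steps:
(12*91 + 30052) + 11665 = (1092 + 30052) + 11665 = 31144 + 11665 = 42809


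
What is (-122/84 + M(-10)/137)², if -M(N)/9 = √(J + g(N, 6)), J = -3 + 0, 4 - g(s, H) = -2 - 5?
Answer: 70982521/33108516 + 366*√2/959 ≈ 2.6837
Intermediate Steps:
g(s, H) = 11 (g(s, H) = 4 - (-2 - 5) = 4 - 1*(-7) = 4 + 7 = 11)
J = -3
M(N) = -18*√2 (M(N) = -9*√(-3 + 11) = -18*√2)
(-122/84 + M(-10)/137)² = (-122/84 - 18*√2/137)² = (-122*1/84 - 18*√2*(1/137))² = (-61/42 - 18*√2/137)²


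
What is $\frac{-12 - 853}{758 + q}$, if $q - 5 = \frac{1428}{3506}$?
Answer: $- \frac{1516345}{1338253} \approx -1.1331$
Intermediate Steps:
$q = \frac{9479}{1753}$ ($q = 5 + \frac{1428}{3506} = 5 + 1428 \cdot \frac{1}{3506} = 5 + \frac{714}{1753} = \frac{9479}{1753} \approx 5.4073$)
$\frac{-12 - 853}{758 + q} = \frac{-12 - 853}{758 + \frac{9479}{1753}} = - \frac{865}{\frac{1338253}{1753}} = \left(-865\right) \frac{1753}{1338253} = - \frac{1516345}{1338253}$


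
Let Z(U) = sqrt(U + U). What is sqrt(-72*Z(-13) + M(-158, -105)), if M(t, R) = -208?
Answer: 2*sqrt(-52 - 18*I*sqrt(26)) ≈ 10.343 - 17.748*I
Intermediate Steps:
Z(U) = sqrt(2)*sqrt(U) (Z(U) = sqrt(2*U) = sqrt(2)*sqrt(U))
sqrt(-72*Z(-13) + M(-158, -105)) = sqrt(-72*sqrt(2)*sqrt(-13) - 208) = sqrt(-72*sqrt(2)*I*sqrt(13) - 208) = sqrt(-72*I*sqrt(26) - 208) = sqrt(-208 - 72*I*sqrt(26))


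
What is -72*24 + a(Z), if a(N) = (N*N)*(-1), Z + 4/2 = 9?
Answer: -1777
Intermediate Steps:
Z = 7 (Z = -2 + 9 = 7)
a(N) = -N**2 (a(N) = N**2*(-1) = -N**2)
-72*24 + a(Z) = -72*24 - 1*7**2 = -1728 - 1*49 = -1728 - 49 = -1777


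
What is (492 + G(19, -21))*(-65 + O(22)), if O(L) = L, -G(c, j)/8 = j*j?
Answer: 130548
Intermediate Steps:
G(c, j) = -8*j² (G(c, j) = -8*j*j = -8*j²)
(492 + G(19, -21))*(-65 + O(22)) = (492 - 8*(-21)²)*(-65 + 22) = (492 - 8*441)*(-43) = (492 - 3528)*(-43) = -3036*(-43) = 130548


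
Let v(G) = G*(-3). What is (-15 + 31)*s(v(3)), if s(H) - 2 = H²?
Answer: 1328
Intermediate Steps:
v(G) = -3*G
s(H) = 2 + H²
(-15 + 31)*s(v(3)) = (-15 + 31)*(2 + (-3*3)²) = 16*(2 + (-9)²) = 16*(2 + 81) = 16*83 = 1328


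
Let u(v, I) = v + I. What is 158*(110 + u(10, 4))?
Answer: 19592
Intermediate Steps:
u(v, I) = I + v
158*(110 + u(10, 4)) = 158*(110 + (4 + 10)) = 158*(110 + 14) = 158*124 = 19592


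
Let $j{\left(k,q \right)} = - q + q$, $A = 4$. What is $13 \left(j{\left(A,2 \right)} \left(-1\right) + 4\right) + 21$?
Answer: $73$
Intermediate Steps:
$j{\left(k,q \right)} = 0$
$13 \left(j{\left(A,2 \right)} \left(-1\right) + 4\right) + 21 = 13 \left(0 \left(-1\right) + 4\right) + 21 = 13 \left(0 + 4\right) + 21 = 13 \cdot 4 + 21 = 52 + 21 = 73$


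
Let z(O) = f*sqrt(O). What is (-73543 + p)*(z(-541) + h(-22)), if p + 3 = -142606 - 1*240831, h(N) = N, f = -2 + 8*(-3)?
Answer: 10053626 + 11881558*I*sqrt(541) ≈ 1.0054e+7 + 2.7636e+8*I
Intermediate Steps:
f = -26 (f = -2 - 24 = -26)
z(O) = -26*sqrt(O)
p = -383440 (p = -3 + (-142606 - 1*240831) = -3 + (-142606 - 240831) = -3 - 383437 = -383440)
(-73543 + p)*(z(-541) + h(-22)) = (-73543 - 383440)*(-26*I*sqrt(541) - 22) = -456983*(-26*I*sqrt(541) - 22) = -456983*(-22 - 26*I*sqrt(541)) = 10053626 + 11881558*I*sqrt(541)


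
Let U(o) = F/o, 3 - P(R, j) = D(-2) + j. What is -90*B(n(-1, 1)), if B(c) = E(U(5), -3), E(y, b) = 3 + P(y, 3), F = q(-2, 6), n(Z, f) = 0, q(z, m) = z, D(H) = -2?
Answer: -450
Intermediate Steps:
P(R, j) = 5 - j (P(R, j) = 3 - (-2 + j) = 3 + (2 - j) = 5 - j)
F = -2
U(o) = -2/o
E(y, b) = 5 (E(y, b) = 3 + (5 - 1*3) = 3 + (5 - 3) = 3 + 2 = 5)
B(c) = 5
-90*B(n(-1, 1)) = -90*5 = -450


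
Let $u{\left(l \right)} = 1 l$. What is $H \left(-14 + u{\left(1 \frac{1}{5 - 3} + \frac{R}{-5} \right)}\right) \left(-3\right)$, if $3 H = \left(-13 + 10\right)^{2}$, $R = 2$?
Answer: $\frac{1251}{10} \approx 125.1$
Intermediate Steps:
$u{\left(l \right)} = l$
$H = 3$ ($H = \frac{\left(-13 + 10\right)^{2}}{3} = \frac{\left(-3\right)^{2}}{3} = \frac{1}{3} \cdot 9 = 3$)
$H \left(-14 + u{\left(1 \frac{1}{5 - 3} + \frac{R}{-5} \right)}\right) \left(-3\right) = 3 \left(-14 + \left(1 \frac{1}{5 - 3} + \frac{2}{-5}\right)\right) \left(-3\right) = 3 \left(-14 + \left(1 \frac{1}{5 - 3} + 2 \left(- \frac{1}{5}\right)\right)\right) \left(-3\right) = 3 \left(-14 - \left(\frac{2}{5} - \frac{1}{2}\right)\right) \left(-3\right) = 3 \left(-14 + \left(1 \cdot \frac{1}{2} - \frac{2}{5}\right)\right) \left(-3\right) = 3 \left(-14 + \left(\frac{1}{2} - \frac{2}{5}\right)\right) \left(-3\right) = 3 \left(-14 + \frac{1}{10}\right) \left(-3\right) = 3 \left(\left(- \frac{139}{10}\right) \left(-3\right)\right) = 3 \cdot \frac{417}{10} = \frac{1251}{10}$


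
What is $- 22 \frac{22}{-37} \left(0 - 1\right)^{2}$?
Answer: $\frac{484}{37} \approx 13.081$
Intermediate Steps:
$- 22 \frac{22}{-37} \left(0 - 1\right)^{2} = - 22 \cdot 22 \left(- \frac{1}{37}\right) \left(-1\right)^{2} = \left(-22\right) \left(- \frac{22}{37}\right) 1 = \frac{484}{37} \cdot 1 = \frac{484}{37}$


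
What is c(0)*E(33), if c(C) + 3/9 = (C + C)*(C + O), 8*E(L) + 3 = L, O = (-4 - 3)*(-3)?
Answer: -5/4 ≈ -1.2500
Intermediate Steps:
O = 21 (O = -7*(-3) = 21)
E(L) = -3/8 + L/8
c(C) = -1/3 + 2*C*(21 + C) (c(C) = -1/3 + (C + C)*(C + 21) = -1/3 + (2*C)*(21 + C) = -1/3 + 2*C*(21 + C))
c(0)*E(33) = (-1/3 + 2*0**2 + 42*0)*(-3/8 + (1/8)*33) = (-1/3 + 2*0 + 0)*(-3/8 + 33/8) = (-1/3 + 0 + 0)*(15/4) = -1/3*15/4 = -5/4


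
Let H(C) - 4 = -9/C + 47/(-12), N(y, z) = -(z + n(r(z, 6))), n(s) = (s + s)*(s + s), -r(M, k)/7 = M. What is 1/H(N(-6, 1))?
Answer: 2364/305 ≈ 7.7508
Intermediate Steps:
r(M, k) = -7*M
n(s) = 4*s**2 (n(s) = (2*s)*(2*s) = 4*s**2)
N(y, z) = -z - 196*z**2 (N(y, z) = -(z + 4*(-7*z)**2) = -(z + 4*(49*z**2)) = -(z + 196*z**2) = -z - 196*z**2)
H(C) = 1/12 - 9/C (H(C) = 4 + (-9/C + 47/(-12)) = 4 + (-9/C + 47*(-1/12)) = 4 + (-9/C - 47/12) = 4 + (-47/12 - 9/C) = 1/12 - 9/C)
1/H(N(-6, 1)) = 1/((-108 + 1*(-1 - 196*1))/(12*((1*(-1 - 196*1))))) = 1/((-108 + 1*(-1 - 196))/(12*((1*(-1 - 196))))) = 1/((-108 + 1*(-197))/(12*((1*(-197))))) = 1/((1/12)*(-108 - 197)/(-197)) = 1/((1/12)*(-1/197)*(-305)) = 1/(305/2364) = 2364/305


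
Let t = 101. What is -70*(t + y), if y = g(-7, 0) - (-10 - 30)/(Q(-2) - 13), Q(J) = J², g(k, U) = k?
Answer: -56420/9 ≈ -6268.9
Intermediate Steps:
y = -103/9 (y = -7 - (-10 - 30)/((-2)² - 13) = -7 - (-40)/(4 - 13) = -7 - (-40)/(-9) = -7 - (-40)*(-1)/9 = -7 - 1*40/9 = -7 - 40/9 = -103/9 ≈ -11.444)
-70*(t + y) = -70*(101 - 103/9) = -70*806/9 = -56420/9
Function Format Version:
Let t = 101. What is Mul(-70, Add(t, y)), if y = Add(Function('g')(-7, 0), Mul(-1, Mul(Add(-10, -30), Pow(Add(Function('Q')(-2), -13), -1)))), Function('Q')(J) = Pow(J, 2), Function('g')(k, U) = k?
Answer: Rational(-56420, 9) ≈ -6268.9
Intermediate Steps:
y = Rational(-103, 9) (y = Add(-7, Mul(-1, Mul(Add(-10, -30), Pow(Add(Pow(-2, 2), -13), -1)))) = Add(-7, Mul(-1, Mul(-40, Pow(Add(4, -13), -1)))) = Add(-7, Mul(-1, Mul(-40, Pow(-9, -1)))) = Add(-7, Mul(-1, Mul(-40, Rational(-1, 9)))) = Add(-7, Mul(-1, Rational(40, 9))) = Add(-7, Rational(-40, 9)) = Rational(-103, 9) ≈ -11.444)
Mul(-70, Add(t, y)) = Mul(-70, Add(101, Rational(-103, 9))) = Mul(-70, Rational(806, 9)) = Rational(-56420, 9)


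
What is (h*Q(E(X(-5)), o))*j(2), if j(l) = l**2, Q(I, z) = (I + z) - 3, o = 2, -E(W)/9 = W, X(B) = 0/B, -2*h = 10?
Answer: 20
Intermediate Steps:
h = -5 (h = -1/2*10 = -5)
X(B) = 0
E(W) = -9*W
Q(I, z) = -3 + I + z
(h*Q(E(X(-5)), o))*j(2) = -5*(-3 - 9*0 + 2)*2**2 = -5*(-3 + 0 + 2)*4 = -5*(-1)*4 = 5*4 = 20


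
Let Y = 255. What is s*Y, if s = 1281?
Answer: 326655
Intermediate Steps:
s*Y = 1281*255 = 326655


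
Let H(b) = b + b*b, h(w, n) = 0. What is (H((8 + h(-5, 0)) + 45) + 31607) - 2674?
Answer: 31795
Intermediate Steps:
H(b) = b + b²
(H((8 + h(-5, 0)) + 45) + 31607) - 2674 = (((8 + 0) + 45)*(1 + ((8 + 0) + 45)) + 31607) - 2674 = ((8 + 45)*(1 + (8 + 45)) + 31607) - 2674 = (53*(1 + 53) + 31607) - 2674 = (53*54 + 31607) - 2674 = (2862 + 31607) - 2674 = 34469 - 2674 = 31795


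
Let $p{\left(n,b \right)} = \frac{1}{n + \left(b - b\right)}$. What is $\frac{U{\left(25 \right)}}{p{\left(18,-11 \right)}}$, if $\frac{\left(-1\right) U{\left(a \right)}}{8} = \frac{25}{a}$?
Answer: $-144$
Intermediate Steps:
$p{\left(n,b \right)} = \frac{1}{n}$ ($p{\left(n,b \right)} = \frac{1}{n + 0} = \frac{1}{n}$)
$U{\left(a \right)} = - \frac{200}{a}$ ($U{\left(a \right)} = - 8 \frac{25}{a} = - \frac{200}{a}$)
$\frac{U{\left(25 \right)}}{p{\left(18,-11 \right)}} = \frac{\left(-200\right) \frac{1}{25}}{\frac{1}{18}} = \left(-200\right) \frac{1}{25} \frac{1}{\frac{1}{18}} = \left(-8\right) 18 = -144$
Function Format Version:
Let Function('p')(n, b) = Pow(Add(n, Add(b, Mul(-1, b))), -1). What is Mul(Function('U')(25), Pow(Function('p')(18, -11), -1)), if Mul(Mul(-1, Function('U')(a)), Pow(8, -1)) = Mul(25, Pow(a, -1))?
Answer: -144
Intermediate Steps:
Function('p')(n, b) = Pow(n, -1) (Function('p')(n, b) = Pow(Add(n, 0), -1) = Pow(n, -1))
Function('U')(a) = Mul(-200, Pow(a, -1)) (Function('U')(a) = Mul(-8, Mul(25, Pow(a, -1))) = Mul(-200, Pow(a, -1)))
Mul(Function('U')(25), Pow(Function('p')(18, -11), -1)) = Mul(Mul(-200, Pow(25, -1)), Pow(Pow(18, -1), -1)) = Mul(Mul(-200, Rational(1, 25)), Pow(Rational(1, 18), -1)) = Mul(-8, 18) = -144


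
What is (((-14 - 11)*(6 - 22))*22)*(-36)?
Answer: -316800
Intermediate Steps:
(((-14 - 11)*(6 - 22))*22)*(-36) = (-25*(-16)*22)*(-36) = (400*22)*(-36) = 8800*(-36) = -316800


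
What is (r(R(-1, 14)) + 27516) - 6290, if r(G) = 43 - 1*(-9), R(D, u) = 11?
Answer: 21278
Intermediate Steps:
r(G) = 52 (r(G) = 43 + 9 = 52)
(r(R(-1, 14)) + 27516) - 6290 = (52 + 27516) - 6290 = 27568 - 6290 = 21278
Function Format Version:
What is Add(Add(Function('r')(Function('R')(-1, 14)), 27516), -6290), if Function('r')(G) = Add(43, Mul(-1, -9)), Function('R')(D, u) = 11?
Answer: 21278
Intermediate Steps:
Function('r')(G) = 52 (Function('r')(G) = Add(43, 9) = 52)
Add(Add(Function('r')(Function('R')(-1, 14)), 27516), -6290) = Add(Add(52, 27516), -6290) = Add(27568, -6290) = 21278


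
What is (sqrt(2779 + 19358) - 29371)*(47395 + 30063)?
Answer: -2275018918 + 77458*sqrt(22137) ≈ -2.2635e+9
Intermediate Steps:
(sqrt(2779 + 19358) - 29371)*(47395 + 30063) = (sqrt(22137) - 29371)*77458 = (-29371 + sqrt(22137))*77458 = -2275018918 + 77458*sqrt(22137)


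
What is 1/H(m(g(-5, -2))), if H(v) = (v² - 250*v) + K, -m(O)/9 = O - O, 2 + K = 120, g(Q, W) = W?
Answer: 1/118 ≈ 0.0084746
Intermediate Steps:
K = 118 (K = -2 + 120 = 118)
m(O) = 0 (m(O) = -9*(O - O) = -9*0 = 0)
H(v) = 118 + v² - 250*v (H(v) = (v² - 250*v) + 118 = 118 + v² - 250*v)
1/H(m(g(-5, -2))) = 1/(118 + 0² - 250*0) = 1/(118 + 0 + 0) = 1/118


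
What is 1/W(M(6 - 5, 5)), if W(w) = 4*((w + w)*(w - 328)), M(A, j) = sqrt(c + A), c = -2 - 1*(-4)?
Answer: -1/860648 - 41*sqrt(3)/322743 ≈ -0.00022119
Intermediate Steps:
c = 2 (c = -2 + 4 = 2)
M(A, j) = sqrt(2 + A)
W(w) = 8*w*(-328 + w) (W(w) = 4*((2*w)*(-328 + w)) = 4*(2*w*(-328 + w)) = 8*w*(-328 + w))
1/W(M(6 - 5, 5)) = 1/(8*sqrt(2 + (6 - 5))*(-328 + sqrt(2 + (6 - 5)))) = 1/(8*sqrt(2 + 1)*(-328 + sqrt(2 + 1))) = 1/(8*sqrt(3)*(-328 + sqrt(3))) = sqrt(3)/(24*(-328 + sqrt(3)))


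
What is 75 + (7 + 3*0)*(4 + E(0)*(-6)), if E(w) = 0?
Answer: 103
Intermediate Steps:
75 + (7 + 3*0)*(4 + E(0)*(-6)) = 75 + (7 + 3*0)*(4 + 0*(-6)) = 75 + (7 + 0)*(4 + 0) = 75 + 7*4 = 75 + 28 = 103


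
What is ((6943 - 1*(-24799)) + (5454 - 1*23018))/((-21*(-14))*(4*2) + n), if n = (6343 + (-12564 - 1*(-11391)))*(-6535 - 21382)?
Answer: -417/4244957 ≈ -9.8234e-5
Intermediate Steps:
n = -144330890 (n = (6343 + (-12564 + 11391))*(-27917) = (6343 - 1173)*(-27917) = 5170*(-27917) = -144330890)
((6943 - 1*(-24799)) + (5454 - 1*23018))/((-21*(-14))*(4*2) + n) = ((6943 - 1*(-24799)) + (5454 - 1*23018))/((-21*(-14))*(4*2) - 144330890) = ((6943 + 24799) + (5454 - 23018))/(294*8 - 144330890) = (31742 - 17564)/(2352 - 144330890) = 14178/(-144328538) = 14178*(-1/144328538) = -417/4244957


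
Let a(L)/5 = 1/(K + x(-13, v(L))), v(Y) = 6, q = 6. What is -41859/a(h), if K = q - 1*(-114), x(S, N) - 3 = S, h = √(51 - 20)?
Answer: -920898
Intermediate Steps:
h = √31 ≈ 5.5678
x(S, N) = 3 + S
K = 120 (K = 6 - 1*(-114) = 6 + 114 = 120)
a(L) = 1/22 (a(L) = 5/(120 + (3 - 13)) = 5/(120 - 10) = 5/110 = 5*(1/110) = 1/22)
-41859/a(h) = -41859/1/22 = -41859*22 = -920898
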